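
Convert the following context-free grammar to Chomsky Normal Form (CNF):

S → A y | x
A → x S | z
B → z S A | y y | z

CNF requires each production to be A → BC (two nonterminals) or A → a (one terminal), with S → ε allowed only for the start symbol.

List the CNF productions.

TY → y; S → x; TX → x; A → z; TZ → z; B → z; S → A TY; A → TX S; B → TZ X0; X0 → S A; B → TY TY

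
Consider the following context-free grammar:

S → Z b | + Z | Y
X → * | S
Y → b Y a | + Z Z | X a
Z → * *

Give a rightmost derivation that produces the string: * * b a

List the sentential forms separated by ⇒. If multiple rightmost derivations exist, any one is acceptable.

S ⇒ Y ⇒ X a ⇒ S a ⇒ Z b a ⇒ * * b a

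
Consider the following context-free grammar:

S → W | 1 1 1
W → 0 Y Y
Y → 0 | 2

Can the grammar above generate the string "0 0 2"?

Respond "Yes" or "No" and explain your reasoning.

Yes - a valid derivation exists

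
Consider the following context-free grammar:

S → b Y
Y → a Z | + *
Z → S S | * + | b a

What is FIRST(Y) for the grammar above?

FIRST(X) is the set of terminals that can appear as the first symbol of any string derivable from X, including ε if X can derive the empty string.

We compute FIRST(Y) using the standard algorithm.
FIRST(S) = {b}
FIRST(Y) = {+, a}
FIRST(Z) = {*, b}
Therefore, FIRST(Y) = {+, a}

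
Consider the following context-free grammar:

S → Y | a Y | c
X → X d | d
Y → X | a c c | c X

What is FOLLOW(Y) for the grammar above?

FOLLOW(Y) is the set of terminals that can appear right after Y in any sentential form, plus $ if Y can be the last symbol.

We compute FOLLOW(Y) using the standard algorithm.
FOLLOW(S) starts with {$}.
FIRST(S) = {a, c, d}
FIRST(X) = {d}
FIRST(Y) = {a, c, d}
FOLLOW(S) = {$}
FOLLOW(X) = {$, d}
FOLLOW(Y) = {$}
Therefore, FOLLOW(Y) = {$}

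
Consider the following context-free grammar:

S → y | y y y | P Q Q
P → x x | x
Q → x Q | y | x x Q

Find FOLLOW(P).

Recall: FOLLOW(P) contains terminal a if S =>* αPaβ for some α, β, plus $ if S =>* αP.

We compute FOLLOW(P) using the standard algorithm.
FOLLOW(S) starts with {$}.
FIRST(P) = {x}
FIRST(Q) = {x, y}
FIRST(S) = {x, y}
FOLLOW(P) = {x, y}
FOLLOW(Q) = {$, x, y}
FOLLOW(S) = {$}
Therefore, FOLLOW(P) = {x, y}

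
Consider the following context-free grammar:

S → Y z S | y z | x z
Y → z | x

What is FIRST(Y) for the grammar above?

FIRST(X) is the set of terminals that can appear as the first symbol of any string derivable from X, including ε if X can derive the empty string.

We compute FIRST(Y) using the standard algorithm.
FIRST(S) = {x, y, z}
FIRST(Y) = {x, z}
Therefore, FIRST(Y) = {x, z}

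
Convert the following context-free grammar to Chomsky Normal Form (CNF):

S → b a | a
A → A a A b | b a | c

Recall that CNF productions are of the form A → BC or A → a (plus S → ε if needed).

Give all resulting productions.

TB → b; TA → a; S → a; A → c; S → TB TA; A → A X0; X0 → TA X1; X1 → A TB; A → TB TA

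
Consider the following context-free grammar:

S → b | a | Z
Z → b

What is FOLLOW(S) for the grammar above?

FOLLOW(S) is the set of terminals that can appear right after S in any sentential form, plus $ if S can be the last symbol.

We compute FOLLOW(S) using the standard algorithm.
FOLLOW(S) starts with {$}.
FIRST(S) = {a, b}
FIRST(Z) = {b}
FOLLOW(S) = {$}
FOLLOW(Z) = {$}
Therefore, FOLLOW(S) = {$}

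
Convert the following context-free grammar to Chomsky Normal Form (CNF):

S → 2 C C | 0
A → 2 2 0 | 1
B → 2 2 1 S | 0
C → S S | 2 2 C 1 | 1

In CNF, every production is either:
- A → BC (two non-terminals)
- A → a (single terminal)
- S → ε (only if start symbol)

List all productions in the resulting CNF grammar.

T2 → 2; S → 0; T0 → 0; A → 1; T1 → 1; B → 0; C → 1; S → T2 X0; X0 → C C; A → T2 X1; X1 → T2 T0; B → T2 X2; X2 → T2 X3; X3 → T1 S; C → S S; C → T2 X4; X4 → T2 X5; X5 → C T1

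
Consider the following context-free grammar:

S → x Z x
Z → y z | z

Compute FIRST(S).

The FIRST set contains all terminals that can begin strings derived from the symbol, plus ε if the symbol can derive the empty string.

We compute FIRST(S) using the standard algorithm.
FIRST(S) = {x}
FIRST(Z) = {y, z}
Therefore, FIRST(S) = {x}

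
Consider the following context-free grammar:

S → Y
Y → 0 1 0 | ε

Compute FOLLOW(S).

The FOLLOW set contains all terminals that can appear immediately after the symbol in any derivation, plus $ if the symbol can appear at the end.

We compute FOLLOW(S) using the standard algorithm.
FOLLOW(S) starts with {$}.
FIRST(S) = {0, ε}
FIRST(Y) = {0, ε}
FOLLOW(S) = {$}
FOLLOW(Y) = {$}
Therefore, FOLLOW(S) = {$}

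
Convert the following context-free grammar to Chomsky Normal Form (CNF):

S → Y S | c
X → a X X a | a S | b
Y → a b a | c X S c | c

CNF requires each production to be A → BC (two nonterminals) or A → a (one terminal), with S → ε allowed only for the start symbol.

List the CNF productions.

S → c; TA → a; X → b; TB → b; TC → c; Y → c; S → Y S; X → TA X0; X0 → X X1; X1 → X TA; X → TA S; Y → TA X2; X2 → TB TA; Y → TC X3; X3 → X X4; X4 → S TC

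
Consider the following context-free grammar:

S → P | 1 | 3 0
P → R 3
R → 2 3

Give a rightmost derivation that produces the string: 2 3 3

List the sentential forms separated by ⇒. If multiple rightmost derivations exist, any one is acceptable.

S ⇒ P ⇒ R 3 ⇒ 2 3 3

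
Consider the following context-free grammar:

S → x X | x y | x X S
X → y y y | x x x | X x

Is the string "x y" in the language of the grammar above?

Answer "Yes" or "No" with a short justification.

Yes - a valid derivation exists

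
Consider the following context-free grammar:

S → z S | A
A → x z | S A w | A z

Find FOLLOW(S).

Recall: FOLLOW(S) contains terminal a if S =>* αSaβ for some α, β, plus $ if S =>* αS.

We compute FOLLOW(S) using the standard algorithm.
FOLLOW(S) starts with {$}.
FIRST(A) = {x, z}
FIRST(S) = {x, z}
FOLLOW(A) = {$, w, x, z}
FOLLOW(S) = {$, x, z}
Therefore, FOLLOW(S) = {$, x, z}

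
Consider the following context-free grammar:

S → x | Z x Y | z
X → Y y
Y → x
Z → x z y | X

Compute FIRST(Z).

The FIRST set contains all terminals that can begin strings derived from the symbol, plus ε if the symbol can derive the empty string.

We compute FIRST(Z) using the standard algorithm.
FIRST(S) = {x, z}
FIRST(X) = {x}
FIRST(Y) = {x}
FIRST(Z) = {x}
Therefore, FIRST(Z) = {x}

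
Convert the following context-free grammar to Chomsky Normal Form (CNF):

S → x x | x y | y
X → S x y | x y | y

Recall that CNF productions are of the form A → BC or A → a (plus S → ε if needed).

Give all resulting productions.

TX → x; TY → y; S → y; X → y; S → TX TX; S → TX TY; X → S X0; X0 → TX TY; X → TX TY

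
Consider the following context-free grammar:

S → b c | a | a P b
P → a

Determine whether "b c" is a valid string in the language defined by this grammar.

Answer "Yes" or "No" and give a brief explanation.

Yes - a valid derivation exists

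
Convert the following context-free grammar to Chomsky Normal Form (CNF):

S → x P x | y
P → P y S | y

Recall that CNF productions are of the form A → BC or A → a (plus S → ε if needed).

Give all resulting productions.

TX → x; S → y; TY → y; P → y; S → TX X0; X0 → P TX; P → P X1; X1 → TY S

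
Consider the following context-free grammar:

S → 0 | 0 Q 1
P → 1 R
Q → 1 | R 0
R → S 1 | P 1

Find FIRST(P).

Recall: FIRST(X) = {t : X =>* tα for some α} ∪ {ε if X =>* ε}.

We compute FIRST(P) using the standard algorithm.
FIRST(P) = {1}
FIRST(Q) = {0, 1}
FIRST(R) = {0, 1}
FIRST(S) = {0}
Therefore, FIRST(P) = {1}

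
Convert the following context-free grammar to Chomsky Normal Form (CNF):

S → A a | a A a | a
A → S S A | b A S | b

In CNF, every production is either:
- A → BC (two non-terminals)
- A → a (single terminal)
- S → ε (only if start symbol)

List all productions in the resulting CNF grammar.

TA → a; S → a; TB → b; A → b; S → A TA; S → TA X0; X0 → A TA; A → S X1; X1 → S A; A → TB X2; X2 → A S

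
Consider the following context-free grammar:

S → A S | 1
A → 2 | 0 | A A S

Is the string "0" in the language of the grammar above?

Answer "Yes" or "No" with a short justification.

No - no valid derivation exists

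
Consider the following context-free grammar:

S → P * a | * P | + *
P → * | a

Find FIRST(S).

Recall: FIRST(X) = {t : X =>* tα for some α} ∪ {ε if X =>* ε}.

We compute FIRST(S) using the standard algorithm.
FIRST(P) = {*, a}
FIRST(S) = {*, +, a}
Therefore, FIRST(S) = {*, +, a}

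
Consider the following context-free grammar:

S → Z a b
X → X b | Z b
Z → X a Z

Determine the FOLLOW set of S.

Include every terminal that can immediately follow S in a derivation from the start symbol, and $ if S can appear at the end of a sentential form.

We compute FOLLOW(S) using the standard algorithm.
FOLLOW(S) starts with {$}.
FIRST(S) = {}
FIRST(X) = {}
FIRST(Z) = {}
FOLLOW(S) = {$}
FOLLOW(X) = {a, b}
FOLLOW(Z) = {a, b}
Therefore, FOLLOW(S) = {$}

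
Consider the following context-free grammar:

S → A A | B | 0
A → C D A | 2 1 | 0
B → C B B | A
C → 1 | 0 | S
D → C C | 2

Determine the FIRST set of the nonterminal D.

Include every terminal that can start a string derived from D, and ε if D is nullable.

We compute FIRST(D) using the standard algorithm.
FIRST(A) = {0, 1, 2}
FIRST(B) = {0, 1, 2}
FIRST(C) = {0, 1, 2}
FIRST(D) = {0, 1, 2}
FIRST(S) = {0, 1, 2}
Therefore, FIRST(D) = {0, 1, 2}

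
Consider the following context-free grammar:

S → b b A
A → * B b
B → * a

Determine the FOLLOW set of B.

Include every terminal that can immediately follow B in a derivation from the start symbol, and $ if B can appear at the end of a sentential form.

We compute FOLLOW(B) using the standard algorithm.
FOLLOW(S) starts with {$}.
FIRST(A) = {*}
FIRST(B) = {*}
FIRST(S) = {b}
FOLLOW(A) = {$}
FOLLOW(B) = {b}
FOLLOW(S) = {$}
Therefore, FOLLOW(B) = {b}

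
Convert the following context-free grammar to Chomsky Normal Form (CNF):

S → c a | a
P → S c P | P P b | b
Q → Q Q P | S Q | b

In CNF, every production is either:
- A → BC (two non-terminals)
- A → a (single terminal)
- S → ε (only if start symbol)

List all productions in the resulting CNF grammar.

TC → c; TA → a; S → a; TB → b; P → b; Q → b; S → TC TA; P → S X0; X0 → TC P; P → P X1; X1 → P TB; Q → Q X2; X2 → Q P; Q → S Q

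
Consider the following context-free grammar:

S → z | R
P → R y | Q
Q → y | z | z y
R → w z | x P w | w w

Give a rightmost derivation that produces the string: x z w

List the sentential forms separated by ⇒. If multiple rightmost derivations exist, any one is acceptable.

S ⇒ R ⇒ x P w ⇒ x Q w ⇒ x z w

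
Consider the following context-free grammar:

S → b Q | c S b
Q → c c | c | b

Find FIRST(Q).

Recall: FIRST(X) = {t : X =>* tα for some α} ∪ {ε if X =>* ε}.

We compute FIRST(Q) using the standard algorithm.
FIRST(Q) = {b, c}
FIRST(S) = {b, c}
Therefore, FIRST(Q) = {b, c}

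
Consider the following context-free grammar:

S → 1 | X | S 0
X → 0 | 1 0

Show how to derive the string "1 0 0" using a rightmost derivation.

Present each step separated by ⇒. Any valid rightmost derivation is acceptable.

S ⇒ S 0 ⇒ X 0 ⇒ 1 0 0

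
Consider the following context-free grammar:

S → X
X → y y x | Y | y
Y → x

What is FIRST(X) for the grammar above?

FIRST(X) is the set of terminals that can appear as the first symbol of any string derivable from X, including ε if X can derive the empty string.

We compute FIRST(X) using the standard algorithm.
FIRST(S) = {x, y}
FIRST(X) = {x, y}
FIRST(Y) = {x}
Therefore, FIRST(X) = {x, y}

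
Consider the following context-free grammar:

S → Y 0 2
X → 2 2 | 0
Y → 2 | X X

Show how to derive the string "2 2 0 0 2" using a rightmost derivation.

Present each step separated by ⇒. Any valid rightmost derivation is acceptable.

S ⇒ Y 0 2 ⇒ X X 0 2 ⇒ X 0 0 2 ⇒ 2 2 0 0 2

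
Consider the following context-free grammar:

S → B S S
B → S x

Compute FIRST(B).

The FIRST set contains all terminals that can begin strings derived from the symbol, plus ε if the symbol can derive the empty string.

We compute FIRST(B) using the standard algorithm.
FIRST(B) = {}
FIRST(S) = {}
Therefore, FIRST(B) = {}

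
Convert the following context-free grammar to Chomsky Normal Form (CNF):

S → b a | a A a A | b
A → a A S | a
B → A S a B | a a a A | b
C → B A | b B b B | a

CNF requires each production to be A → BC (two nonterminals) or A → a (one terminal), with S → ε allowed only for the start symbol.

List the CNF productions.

TB → b; TA → a; S → b; A → a; B → b; C → a; S → TB TA; S → TA X0; X0 → A X1; X1 → TA A; A → TA X2; X2 → A S; B → A X3; X3 → S X4; X4 → TA B; B → TA X5; X5 → TA X6; X6 → TA A; C → B A; C → TB X7; X7 → B X8; X8 → TB B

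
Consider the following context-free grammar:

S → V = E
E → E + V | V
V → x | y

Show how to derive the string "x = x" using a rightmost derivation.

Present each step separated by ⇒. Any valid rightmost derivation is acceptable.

S ⇒ V = E ⇒ V = V ⇒ V = x ⇒ x = x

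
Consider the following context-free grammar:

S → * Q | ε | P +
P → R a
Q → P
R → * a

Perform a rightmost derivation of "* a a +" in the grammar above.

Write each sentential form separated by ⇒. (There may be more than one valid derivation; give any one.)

S ⇒ P + ⇒ R a + ⇒ * a a +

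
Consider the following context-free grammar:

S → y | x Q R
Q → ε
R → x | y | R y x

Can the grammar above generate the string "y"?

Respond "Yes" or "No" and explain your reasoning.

Yes - a valid derivation exists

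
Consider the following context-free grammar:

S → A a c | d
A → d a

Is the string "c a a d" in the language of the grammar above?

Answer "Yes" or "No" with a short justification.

No - no valid derivation exists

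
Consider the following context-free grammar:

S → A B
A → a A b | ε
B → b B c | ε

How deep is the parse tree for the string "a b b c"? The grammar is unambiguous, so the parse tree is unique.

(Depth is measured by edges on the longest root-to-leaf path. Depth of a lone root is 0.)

3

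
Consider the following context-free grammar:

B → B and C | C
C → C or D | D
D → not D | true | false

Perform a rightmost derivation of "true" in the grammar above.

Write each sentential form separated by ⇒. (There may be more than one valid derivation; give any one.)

B ⇒ C ⇒ D ⇒ true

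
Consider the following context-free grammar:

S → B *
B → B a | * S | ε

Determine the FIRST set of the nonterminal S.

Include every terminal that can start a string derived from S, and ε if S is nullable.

We compute FIRST(S) using the standard algorithm.
FIRST(B) = {*, a, ε}
FIRST(S) = {*, a}
Therefore, FIRST(S) = {*, a}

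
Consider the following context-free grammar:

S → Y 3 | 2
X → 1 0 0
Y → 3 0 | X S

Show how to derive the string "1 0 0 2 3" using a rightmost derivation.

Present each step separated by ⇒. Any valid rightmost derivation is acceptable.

S ⇒ Y 3 ⇒ X S 3 ⇒ X 2 3 ⇒ 1 0 0 2 3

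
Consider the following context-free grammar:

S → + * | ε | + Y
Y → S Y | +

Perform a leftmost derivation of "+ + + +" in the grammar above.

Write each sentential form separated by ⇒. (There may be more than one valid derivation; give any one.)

S ⇒ + Y ⇒ + S Y ⇒ + + Y Y ⇒ + + + Y ⇒ + + + +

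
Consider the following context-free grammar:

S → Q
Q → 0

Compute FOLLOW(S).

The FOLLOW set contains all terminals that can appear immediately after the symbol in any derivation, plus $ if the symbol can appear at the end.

We compute FOLLOW(S) using the standard algorithm.
FOLLOW(S) starts with {$}.
FIRST(Q) = {0}
FIRST(S) = {0}
FOLLOW(Q) = {$}
FOLLOW(S) = {$}
Therefore, FOLLOW(S) = {$}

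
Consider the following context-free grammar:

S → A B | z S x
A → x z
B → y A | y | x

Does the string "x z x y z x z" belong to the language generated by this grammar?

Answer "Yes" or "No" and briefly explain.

No - no valid derivation exists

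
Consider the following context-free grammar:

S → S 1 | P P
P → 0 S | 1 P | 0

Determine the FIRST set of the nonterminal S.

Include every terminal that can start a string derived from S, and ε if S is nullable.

We compute FIRST(S) using the standard algorithm.
FIRST(P) = {0, 1}
FIRST(S) = {0, 1}
Therefore, FIRST(S) = {0, 1}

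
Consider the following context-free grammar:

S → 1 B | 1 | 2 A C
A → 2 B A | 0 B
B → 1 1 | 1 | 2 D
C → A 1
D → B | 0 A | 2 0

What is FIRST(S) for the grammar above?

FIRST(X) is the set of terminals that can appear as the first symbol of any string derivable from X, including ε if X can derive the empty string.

We compute FIRST(S) using the standard algorithm.
FIRST(A) = {0, 2}
FIRST(B) = {1, 2}
FIRST(C) = {0, 2}
FIRST(D) = {0, 1, 2}
FIRST(S) = {1, 2}
Therefore, FIRST(S) = {1, 2}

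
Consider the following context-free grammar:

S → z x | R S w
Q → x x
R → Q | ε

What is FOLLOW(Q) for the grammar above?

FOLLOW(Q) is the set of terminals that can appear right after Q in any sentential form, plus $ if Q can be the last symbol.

We compute FOLLOW(Q) using the standard algorithm.
FOLLOW(S) starts with {$}.
FIRST(Q) = {x}
FIRST(R) = {x, ε}
FIRST(S) = {x, z}
FOLLOW(Q) = {x, z}
FOLLOW(R) = {x, z}
FOLLOW(S) = {$, w}
Therefore, FOLLOW(Q) = {x, z}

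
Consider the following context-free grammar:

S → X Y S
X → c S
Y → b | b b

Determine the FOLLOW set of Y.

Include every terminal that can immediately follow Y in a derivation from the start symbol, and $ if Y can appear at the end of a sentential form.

We compute FOLLOW(Y) using the standard algorithm.
FOLLOW(S) starts with {$}.
FIRST(S) = {c}
FIRST(X) = {c}
FIRST(Y) = {b}
FOLLOW(S) = {$, b}
FOLLOW(X) = {b}
FOLLOW(Y) = {c}
Therefore, FOLLOW(Y) = {c}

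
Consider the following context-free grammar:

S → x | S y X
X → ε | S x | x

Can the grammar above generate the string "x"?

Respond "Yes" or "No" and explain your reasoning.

Yes - a valid derivation exists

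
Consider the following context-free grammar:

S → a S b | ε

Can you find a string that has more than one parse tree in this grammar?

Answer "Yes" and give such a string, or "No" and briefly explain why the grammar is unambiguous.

No - the grammar is unambiguous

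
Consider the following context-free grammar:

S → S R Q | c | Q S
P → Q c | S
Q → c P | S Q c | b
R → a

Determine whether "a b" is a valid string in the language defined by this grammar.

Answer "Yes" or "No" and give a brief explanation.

No - no valid derivation exists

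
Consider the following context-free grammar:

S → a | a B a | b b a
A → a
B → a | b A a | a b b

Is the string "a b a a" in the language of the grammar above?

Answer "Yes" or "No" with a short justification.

No - no valid derivation exists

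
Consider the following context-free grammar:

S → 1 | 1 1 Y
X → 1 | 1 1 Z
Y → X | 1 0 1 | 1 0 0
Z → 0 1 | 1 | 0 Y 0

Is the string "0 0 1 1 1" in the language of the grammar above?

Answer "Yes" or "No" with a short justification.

No - no valid derivation exists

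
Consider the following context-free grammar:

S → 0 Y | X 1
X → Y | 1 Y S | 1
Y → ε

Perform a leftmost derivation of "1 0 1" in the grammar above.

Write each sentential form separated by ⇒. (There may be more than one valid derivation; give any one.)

S ⇒ X 1 ⇒ 1 Y S 1 ⇒ 1 S 1 ⇒ 1 0 Y 1 ⇒ 1 0 1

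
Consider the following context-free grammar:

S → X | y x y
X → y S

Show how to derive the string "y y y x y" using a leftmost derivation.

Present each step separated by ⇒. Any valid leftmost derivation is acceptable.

S ⇒ X ⇒ y S ⇒ y X ⇒ y y S ⇒ y y y x y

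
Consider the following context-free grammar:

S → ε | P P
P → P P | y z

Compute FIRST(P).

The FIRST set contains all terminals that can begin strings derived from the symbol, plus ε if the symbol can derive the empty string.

We compute FIRST(P) using the standard algorithm.
FIRST(P) = {y}
FIRST(S) = {y, ε}
Therefore, FIRST(P) = {y}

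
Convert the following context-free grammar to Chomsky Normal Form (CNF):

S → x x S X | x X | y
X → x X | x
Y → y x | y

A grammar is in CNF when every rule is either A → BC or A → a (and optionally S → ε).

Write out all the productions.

TX → x; S → y; X → x; TY → y; Y → y; S → TX X0; X0 → TX X1; X1 → S X; S → TX X; X → TX X; Y → TY TX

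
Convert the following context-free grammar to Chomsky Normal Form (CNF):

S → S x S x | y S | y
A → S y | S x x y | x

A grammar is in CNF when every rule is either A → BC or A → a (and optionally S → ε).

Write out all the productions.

TX → x; TY → y; S → y; A → x; S → S X0; X0 → TX X1; X1 → S TX; S → TY S; A → S TY; A → S X2; X2 → TX X3; X3 → TX TY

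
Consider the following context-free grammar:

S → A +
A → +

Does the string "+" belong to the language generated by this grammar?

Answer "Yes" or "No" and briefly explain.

No - no valid derivation exists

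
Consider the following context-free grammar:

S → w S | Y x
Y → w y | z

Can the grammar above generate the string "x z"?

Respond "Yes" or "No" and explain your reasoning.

No - no valid derivation exists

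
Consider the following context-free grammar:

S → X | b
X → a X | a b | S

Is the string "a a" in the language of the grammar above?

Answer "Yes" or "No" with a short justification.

No - no valid derivation exists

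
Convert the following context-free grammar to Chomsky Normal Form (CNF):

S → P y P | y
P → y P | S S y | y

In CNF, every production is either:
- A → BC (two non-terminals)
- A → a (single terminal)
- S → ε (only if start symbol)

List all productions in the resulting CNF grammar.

TY → y; S → y; P → y; S → P X0; X0 → TY P; P → TY P; P → S X1; X1 → S TY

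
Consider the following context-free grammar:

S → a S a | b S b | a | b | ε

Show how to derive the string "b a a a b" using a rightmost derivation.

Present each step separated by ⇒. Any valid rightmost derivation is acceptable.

S ⇒ b S b ⇒ b a S a b ⇒ b a a a b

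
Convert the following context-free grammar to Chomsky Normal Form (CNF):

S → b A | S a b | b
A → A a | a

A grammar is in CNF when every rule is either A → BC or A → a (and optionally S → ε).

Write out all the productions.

TB → b; TA → a; S → b; A → a; S → TB A; S → S X0; X0 → TA TB; A → A TA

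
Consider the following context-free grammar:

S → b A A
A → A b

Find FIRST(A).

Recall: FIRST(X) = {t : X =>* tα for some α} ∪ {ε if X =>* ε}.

We compute FIRST(A) using the standard algorithm.
FIRST(A) = {}
FIRST(S) = {b}
Therefore, FIRST(A) = {}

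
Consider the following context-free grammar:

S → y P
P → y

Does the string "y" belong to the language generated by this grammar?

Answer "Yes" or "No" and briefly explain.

No - no valid derivation exists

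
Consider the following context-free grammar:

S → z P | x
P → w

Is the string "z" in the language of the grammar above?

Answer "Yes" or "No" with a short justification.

No - no valid derivation exists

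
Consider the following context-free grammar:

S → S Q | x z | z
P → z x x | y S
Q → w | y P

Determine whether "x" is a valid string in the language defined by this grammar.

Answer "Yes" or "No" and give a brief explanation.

No - no valid derivation exists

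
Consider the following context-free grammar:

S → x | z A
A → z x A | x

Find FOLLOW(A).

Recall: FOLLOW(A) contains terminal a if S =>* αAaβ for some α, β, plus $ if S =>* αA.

We compute FOLLOW(A) using the standard algorithm.
FOLLOW(S) starts with {$}.
FIRST(A) = {x, z}
FIRST(S) = {x, z}
FOLLOW(A) = {$}
FOLLOW(S) = {$}
Therefore, FOLLOW(A) = {$}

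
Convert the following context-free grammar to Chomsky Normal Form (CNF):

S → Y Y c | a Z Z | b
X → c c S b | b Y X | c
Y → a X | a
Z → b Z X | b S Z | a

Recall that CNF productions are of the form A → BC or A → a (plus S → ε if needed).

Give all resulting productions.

TC → c; TA → a; S → b; TB → b; X → c; Y → a; Z → a; S → Y X0; X0 → Y TC; S → TA X1; X1 → Z Z; X → TC X2; X2 → TC X3; X3 → S TB; X → TB X4; X4 → Y X; Y → TA X; Z → TB X5; X5 → Z X; Z → TB X6; X6 → S Z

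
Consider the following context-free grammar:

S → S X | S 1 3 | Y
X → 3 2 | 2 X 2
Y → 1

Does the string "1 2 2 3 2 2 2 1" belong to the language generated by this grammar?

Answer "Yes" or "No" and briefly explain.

No - no valid derivation exists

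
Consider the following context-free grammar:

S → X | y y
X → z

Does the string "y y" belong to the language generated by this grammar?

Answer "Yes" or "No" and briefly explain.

Yes - a valid derivation exists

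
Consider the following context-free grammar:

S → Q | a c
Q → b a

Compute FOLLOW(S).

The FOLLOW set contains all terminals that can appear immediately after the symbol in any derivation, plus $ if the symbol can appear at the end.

We compute FOLLOW(S) using the standard algorithm.
FOLLOW(S) starts with {$}.
FIRST(Q) = {b}
FIRST(S) = {a, b}
FOLLOW(Q) = {$}
FOLLOW(S) = {$}
Therefore, FOLLOW(S) = {$}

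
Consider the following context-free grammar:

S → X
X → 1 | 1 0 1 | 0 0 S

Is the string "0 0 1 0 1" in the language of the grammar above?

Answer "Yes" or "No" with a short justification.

Yes - a valid derivation exists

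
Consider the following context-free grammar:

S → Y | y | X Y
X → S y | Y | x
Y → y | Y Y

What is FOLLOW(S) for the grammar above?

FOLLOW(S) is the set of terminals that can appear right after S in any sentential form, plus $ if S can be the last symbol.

We compute FOLLOW(S) using the standard algorithm.
FOLLOW(S) starts with {$}.
FIRST(S) = {x, y}
FIRST(X) = {x, y}
FIRST(Y) = {y}
FOLLOW(S) = {$, y}
FOLLOW(X) = {y}
FOLLOW(Y) = {$, y}
Therefore, FOLLOW(S) = {$, y}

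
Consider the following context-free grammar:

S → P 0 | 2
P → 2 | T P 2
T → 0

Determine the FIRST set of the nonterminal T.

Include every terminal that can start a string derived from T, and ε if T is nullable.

We compute FIRST(T) using the standard algorithm.
FIRST(P) = {0, 2}
FIRST(S) = {0, 2}
FIRST(T) = {0}
Therefore, FIRST(T) = {0}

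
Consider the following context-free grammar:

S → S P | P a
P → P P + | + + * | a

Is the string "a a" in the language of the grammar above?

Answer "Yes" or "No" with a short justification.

Yes - a valid derivation exists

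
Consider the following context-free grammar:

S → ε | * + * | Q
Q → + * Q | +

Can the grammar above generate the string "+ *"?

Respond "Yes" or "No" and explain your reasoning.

No - no valid derivation exists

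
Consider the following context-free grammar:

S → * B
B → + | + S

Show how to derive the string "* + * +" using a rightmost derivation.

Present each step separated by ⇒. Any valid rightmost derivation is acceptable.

S ⇒ * B ⇒ * + S ⇒ * + * B ⇒ * + * +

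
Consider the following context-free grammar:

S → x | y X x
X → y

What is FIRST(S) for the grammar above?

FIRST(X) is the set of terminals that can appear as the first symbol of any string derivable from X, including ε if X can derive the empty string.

We compute FIRST(S) using the standard algorithm.
FIRST(S) = {x, y}
FIRST(X) = {y}
Therefore, FIRST(S) = {x, y}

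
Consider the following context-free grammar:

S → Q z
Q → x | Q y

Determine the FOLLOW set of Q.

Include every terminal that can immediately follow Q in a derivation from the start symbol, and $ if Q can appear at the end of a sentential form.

We compute FOLLOW(Q) using the standard algorithm.
FOLLOW(S) starts with {$}.
FIRST(Q) = {x}
FIRST(S) = {x}
FOLLOW(Q) = {y, z}
FOLLOW(S) = {$}
Therefore, FOLLOW(Q) = {y, z}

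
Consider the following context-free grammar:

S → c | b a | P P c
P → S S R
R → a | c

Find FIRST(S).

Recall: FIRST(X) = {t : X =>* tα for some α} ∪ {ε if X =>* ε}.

We compute FIRST(S) using the standard algorithm.
FIRST(P) = {b, c}
FIRST(R) = {a, c}
FIRST(S) = {b, c}
Therefore, FIRST(S) = {b, c}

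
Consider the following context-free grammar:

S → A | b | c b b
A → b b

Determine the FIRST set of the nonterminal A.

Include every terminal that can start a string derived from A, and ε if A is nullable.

We compute FIRST(A) using the standard algorithm.
FIRST(A) = {b}
FIRST(S) = {b, c}
Therefore, FIRST(A) = {b}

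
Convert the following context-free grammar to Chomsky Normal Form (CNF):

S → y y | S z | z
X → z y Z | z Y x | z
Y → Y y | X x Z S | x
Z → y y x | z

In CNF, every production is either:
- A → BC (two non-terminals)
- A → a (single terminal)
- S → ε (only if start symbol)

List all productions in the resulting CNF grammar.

TY → y; TZ → z; S → z; TX → x; X → z; Y → x; Z → z; S → TY TY; S → S TZ; X → TZ X0; X0 → TY Z; X → TZ X1; X1 → Y TX; Y → Y TY; Y → X X2; X2 → TX X3; X3 → Z S; Z → TY X4; X4 → TY TX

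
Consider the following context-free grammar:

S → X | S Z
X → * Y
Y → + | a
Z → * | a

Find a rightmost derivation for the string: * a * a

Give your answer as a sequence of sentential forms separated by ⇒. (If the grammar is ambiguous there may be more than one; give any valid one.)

S ⇒ S Z ⇒ S a ⇒ S Z a ⇒ S * a ⇒ X * a ⇒ * Y * a ⇒ * a * a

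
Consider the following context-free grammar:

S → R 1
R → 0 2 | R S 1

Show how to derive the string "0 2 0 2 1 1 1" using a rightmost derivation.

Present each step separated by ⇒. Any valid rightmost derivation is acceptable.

S ⇒ R 1 ⇒ R S 1 1 ⇒ R R 1 1 1 ⇒ R 0 2 1 1 1 ⇒ 0 2 0 2 1 1 1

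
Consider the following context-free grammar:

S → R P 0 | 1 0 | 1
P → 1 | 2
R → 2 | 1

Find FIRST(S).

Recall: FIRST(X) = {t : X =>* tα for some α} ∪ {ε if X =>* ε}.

We compute FIRST(S) using the standard algorithm.
FIRST(P) = {1, 2}
FIRST(R) = {1, 2}
FIRST(S) = {1, 2}
Therefore, FIRST(S) = {1, 2}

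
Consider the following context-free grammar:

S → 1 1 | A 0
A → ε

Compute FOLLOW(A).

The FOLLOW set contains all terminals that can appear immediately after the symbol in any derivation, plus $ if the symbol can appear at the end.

We compute FOLLOW(A) using the standard algorithm.
FOLLOW(S) starts with {$}.
FIRST(A) = {ε}
FIRST(S) = {0, 1}
FOLLOW(A) = {0}
FOLLOW(S) = {$}
Therefore, FOLLOW(A) = {0}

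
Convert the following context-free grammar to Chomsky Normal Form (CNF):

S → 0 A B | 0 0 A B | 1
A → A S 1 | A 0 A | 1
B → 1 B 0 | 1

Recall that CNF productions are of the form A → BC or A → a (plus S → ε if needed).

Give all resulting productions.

T0 → 0; S → 1; T1 → 1; A → 1; B → 1; S → T0 X0; X0 → A B; S → T0 X1; X1 → T0 X2; X2 → A B; A → A X3; X3 → S T1; A → A X4; X4 → T0 A; B → T1 X5; X5 → B T0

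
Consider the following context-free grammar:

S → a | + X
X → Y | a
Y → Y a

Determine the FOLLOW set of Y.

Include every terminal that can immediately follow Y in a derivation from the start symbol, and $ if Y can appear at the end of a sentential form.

We compute FOLLOW(Y) using the standard algorithm.
FOLLOW(S) starts with {$}.
FIRST(S) = {+, a}
FIRST(X) = {a}
FIRST(Y) = {}
FOLLOW(S) = {$}
FOLLOW(X) = {$}
FOLLOW(Y) = {$, a}
Therefore, FOLLOW(Y) = {$, a}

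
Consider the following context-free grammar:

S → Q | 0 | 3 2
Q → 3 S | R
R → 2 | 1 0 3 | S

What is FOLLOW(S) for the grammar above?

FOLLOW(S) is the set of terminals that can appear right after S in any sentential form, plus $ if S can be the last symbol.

We compute FOLLOW(S) using the standard algorithm.
FOLLOW(S) starts with {$}.
FIRST(Q) = {0, 1, 2, 3}
FIRST(R) = {0, 1, 2, 3}
FIRST(S) = {0, 1, 2, 3}
FOLLOW(Q) = {$}
FOLLOW(R) = {$}
FOLLOW(S) = {$}
Therefore, FOLLOW(S) = {$}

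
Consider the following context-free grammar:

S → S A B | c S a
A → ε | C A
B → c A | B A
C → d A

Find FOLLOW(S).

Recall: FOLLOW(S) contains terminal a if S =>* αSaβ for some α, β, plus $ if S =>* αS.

We compute FOLLOW(S) using the standard algorithm.
FOLLOW(S) starts with {$}.
FIRST(A) = {d, ε}
FIRST(B) = {c}
FIRST(C) = {d}
FIRST(S) = {c}
FOLLOW(A) = {$, a, c, d}
FOLLOW(B) = {$, a, c, d}
FOLLOW(C) = {$, a, c, d}
FOLLOW(S) = {$, a, c, d}
Therefore, FOLLOW(S) = {$, a, c, d}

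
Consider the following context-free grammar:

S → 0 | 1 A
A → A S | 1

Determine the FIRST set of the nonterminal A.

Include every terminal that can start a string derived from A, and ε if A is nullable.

We compute FIRST(A) using the standard algorithm.
FIRST(A) = {1}
FIRST(S) = {0, 1}
Therefore, FIRST(A) = {1}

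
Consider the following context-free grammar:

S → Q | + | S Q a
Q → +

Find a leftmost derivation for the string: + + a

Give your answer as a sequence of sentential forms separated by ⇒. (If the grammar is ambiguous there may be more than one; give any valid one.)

S ⇒ S Q a ⇒ + Q a ⇒ + + a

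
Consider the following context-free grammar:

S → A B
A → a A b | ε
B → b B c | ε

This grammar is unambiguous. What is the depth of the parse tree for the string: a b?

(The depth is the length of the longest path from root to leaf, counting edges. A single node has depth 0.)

3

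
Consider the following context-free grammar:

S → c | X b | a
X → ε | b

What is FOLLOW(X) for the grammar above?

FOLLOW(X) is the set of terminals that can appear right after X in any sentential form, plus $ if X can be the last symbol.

We compute FOLLOW(X) using the standard algorithm.
FOLLOW(S) starts with {$}.
FIRST(S) = {a, b, c}
FIRST(X) = {b, ε}
FOLLOW(S) = {$}
FOLLOW(X) = {b}
Therefore, FOLLOW(X) = {b}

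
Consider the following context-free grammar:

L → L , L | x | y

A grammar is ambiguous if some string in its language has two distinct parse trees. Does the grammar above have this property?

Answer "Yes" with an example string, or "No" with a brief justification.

Yes - the string 'x , y , x , x , y' has two distinct parse trees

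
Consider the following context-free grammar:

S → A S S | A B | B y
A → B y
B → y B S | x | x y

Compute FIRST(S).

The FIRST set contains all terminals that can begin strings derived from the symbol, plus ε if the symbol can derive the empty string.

We compute FIRST(S) using the standard algorithm.
FIRST(A) = {x, y}
FIRST(B) = {x, y}
FIRST(S) = {x, y}
Therefore, FIRST(S) = {x, y}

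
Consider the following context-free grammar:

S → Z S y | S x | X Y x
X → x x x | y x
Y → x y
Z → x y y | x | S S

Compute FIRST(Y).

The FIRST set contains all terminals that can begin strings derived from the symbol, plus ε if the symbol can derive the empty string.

We compute FIRST(Y) using the standard algorithm.
FIRST(S) = {x, y}
FIRST(X) = {x, y}
FIRST(Y) = {x}
FIRST(Z) = {x, y}
Therefore, FIRST(Y) = {x}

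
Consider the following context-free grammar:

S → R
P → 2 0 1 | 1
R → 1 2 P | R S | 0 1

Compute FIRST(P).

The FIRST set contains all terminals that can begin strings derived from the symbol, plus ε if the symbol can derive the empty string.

We compute FIRST(P) using the standard algorithm.
FIRST(P) = {1, 2}
FIRST(R) = {0, 1}
FIRST(S) = {0, 1}
Therefore, FIRST(P) = {1, 2}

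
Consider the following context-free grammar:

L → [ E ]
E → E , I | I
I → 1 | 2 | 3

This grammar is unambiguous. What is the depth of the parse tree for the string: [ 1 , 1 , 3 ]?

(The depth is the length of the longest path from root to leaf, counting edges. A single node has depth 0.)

5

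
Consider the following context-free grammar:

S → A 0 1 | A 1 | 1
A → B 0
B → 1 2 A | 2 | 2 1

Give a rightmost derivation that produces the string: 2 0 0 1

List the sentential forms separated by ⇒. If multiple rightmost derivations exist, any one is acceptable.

S ⇒ A 0 1 ⇒ B 0 0 1 ⇒ 2 0 0 1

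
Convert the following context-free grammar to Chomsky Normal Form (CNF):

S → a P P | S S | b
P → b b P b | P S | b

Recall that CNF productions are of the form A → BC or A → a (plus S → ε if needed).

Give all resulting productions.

TA → a; S → b; TB → b; P → b; S → TA X0; X0 → P P; S → S S; P → TB X1; X1 → TB X2; X2 → P TB; P → P S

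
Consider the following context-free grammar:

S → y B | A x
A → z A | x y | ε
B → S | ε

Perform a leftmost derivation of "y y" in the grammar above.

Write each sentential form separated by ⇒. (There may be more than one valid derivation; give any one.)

S ⇒ y B ⇒ y S ⇒ y y B ⇒ y y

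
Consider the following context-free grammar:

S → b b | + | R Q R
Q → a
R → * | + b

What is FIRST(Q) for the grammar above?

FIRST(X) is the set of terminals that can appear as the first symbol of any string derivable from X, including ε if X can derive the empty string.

We compute FIRST(Q) using the standard algorithm.
FIRST(Q) = {a}
FIRST(R) = {*, +}
FIRST(S) = {*, +, b}
Therefore, FIRST(Q) = {a}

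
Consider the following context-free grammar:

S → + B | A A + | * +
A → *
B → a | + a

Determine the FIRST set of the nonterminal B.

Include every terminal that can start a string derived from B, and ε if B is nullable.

We compute FIRST(B) using the standard algorithm.
FIRST(A) = {*}
FIRST(B) = {+, a}
FIRST(S) = {*, +}
Therefore, FIRST(B) = {+, a}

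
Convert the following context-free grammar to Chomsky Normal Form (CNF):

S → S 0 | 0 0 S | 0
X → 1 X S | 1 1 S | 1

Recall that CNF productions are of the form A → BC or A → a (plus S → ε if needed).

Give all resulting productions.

T0 → 0; S → 0; T1 → 1; X → 1; S → S T0; S → T0 X0; X0 → T0 S; X → T1 X1; X1 → X S; X → T1 X2; X2 → T1 S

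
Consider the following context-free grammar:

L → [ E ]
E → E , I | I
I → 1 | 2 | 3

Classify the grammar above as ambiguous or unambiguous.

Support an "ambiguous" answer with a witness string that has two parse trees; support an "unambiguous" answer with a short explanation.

Unambiguous - every string in the language has a unique parse tree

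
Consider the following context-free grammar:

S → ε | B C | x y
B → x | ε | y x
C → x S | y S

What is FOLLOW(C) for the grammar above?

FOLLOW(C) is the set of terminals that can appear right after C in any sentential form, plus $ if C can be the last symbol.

We compute FOLLOW(C) using the standard algorithm.
FOLLOW(S) starts with {$}.
FIRST(B) = {x, y, ε}
FIRST(C) = {x, y}
FIRST(S) = {x, y, ε}
FOLLOW(B) = {x, y}
FOLLOW(C) = {$}
FOLLOW(S) = {$}
Therefore, FOLLOW(C) = {$}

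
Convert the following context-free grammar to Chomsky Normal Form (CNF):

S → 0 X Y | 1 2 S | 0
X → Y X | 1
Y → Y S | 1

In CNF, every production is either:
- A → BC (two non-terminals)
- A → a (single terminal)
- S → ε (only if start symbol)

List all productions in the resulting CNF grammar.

T0 → 0; T1 → 1; T2 → 2; S → 0; X → 1; Y → 1; S → T0 X0; X0 → X Y; S → T1 X1; X1 → T2 S; X → Y X; Y → Y S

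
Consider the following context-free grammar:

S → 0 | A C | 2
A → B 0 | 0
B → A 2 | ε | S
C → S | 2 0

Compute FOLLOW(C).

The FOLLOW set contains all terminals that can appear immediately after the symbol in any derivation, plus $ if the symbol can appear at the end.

We compute FOLLOW(C) using the standard algorithm.
FOLLOW(S) starts with {$}.
FIRST(A) = {0, 2}
FIRST(B) = {0, 2, ε}
FIRST(C) = {0, 2}
FIRST(S) = {0, 2}
FOLLOW(A) = {0, 2}
FOLLOW(B) = {0}
FOLLOW(C) = {$, 0}
FOLLOW(S) = {$, 0}
Therefore, FOLLOW(C) = {$, 0}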